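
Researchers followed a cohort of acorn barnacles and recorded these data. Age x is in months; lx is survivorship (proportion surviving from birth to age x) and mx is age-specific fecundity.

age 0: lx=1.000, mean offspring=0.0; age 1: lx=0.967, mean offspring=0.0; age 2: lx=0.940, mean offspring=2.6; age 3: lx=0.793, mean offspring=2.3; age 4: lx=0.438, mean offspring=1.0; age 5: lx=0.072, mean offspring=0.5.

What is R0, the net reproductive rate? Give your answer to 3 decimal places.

4.742

lx·mx by age: 0, 0, 2.444, 1.8239, 0.438, 0.036
R0 = Σ lx·mx = 4.7419 → 4.742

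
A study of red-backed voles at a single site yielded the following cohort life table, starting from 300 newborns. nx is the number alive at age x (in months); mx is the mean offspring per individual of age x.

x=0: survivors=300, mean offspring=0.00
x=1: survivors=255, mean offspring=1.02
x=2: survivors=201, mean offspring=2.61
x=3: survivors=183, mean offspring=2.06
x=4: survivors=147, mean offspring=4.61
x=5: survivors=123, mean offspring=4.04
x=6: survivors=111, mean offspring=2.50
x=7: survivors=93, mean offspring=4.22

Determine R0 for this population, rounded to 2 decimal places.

10.02

lx = nx/n0 = nx/300: 1, 0.85, 0.67, 0.61, 0.49, 0.41, 0.37, 0.31
lx·mx by age: 0, 0.867, 1.7487, 1.2566, 2.2589, 1.6564, 0.925, 1.3082
R0 = Σ lx·mx = 10.0208 → 10.02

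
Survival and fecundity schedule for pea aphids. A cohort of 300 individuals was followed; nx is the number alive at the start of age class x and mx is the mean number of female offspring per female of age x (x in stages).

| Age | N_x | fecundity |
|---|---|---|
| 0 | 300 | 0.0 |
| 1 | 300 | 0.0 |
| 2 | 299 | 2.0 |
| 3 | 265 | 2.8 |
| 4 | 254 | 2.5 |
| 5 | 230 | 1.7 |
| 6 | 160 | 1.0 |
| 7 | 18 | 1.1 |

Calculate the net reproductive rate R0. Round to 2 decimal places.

lx = nx/n0 = nx/300: 1, 1, 0.99667…, 0.88333…, 0.84667…, 0.76667…, 0.53333…, 0.06
lx·mx by age: 0, 0, 1.993333…, 2.473333…, 2.116667…, 1.303333…, 0.533333…, 0.066
R0 = Σ lx·mx = 8.486… → 8.49

8.49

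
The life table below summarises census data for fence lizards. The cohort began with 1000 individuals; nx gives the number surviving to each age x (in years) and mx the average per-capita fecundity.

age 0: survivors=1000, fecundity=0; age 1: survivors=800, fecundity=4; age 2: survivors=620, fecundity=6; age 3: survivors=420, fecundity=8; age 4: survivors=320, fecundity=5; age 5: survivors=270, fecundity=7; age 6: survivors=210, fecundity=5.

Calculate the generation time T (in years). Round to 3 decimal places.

2.893

lx = nx/n0 = nx/1000: 1, 0.8, 0.62, 0.42, 0.32, 0.27, 0.21
lx·mx: 0, 3.2, 3.72, 3.36, 1.6, 1.89, 1.05 → R0 = 14.82
x·lx·mx: 0, 3.2, 7.44, 10.08, 6.4, 9.45, 6.3 → Σ = 42.87
T = 42.87 / 14.82 = 2.892713… → 2.893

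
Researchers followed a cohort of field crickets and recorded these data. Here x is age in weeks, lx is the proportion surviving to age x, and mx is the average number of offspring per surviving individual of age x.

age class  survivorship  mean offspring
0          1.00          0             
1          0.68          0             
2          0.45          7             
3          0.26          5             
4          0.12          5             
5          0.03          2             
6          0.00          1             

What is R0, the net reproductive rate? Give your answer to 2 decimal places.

lx·mx by age: 0, 0, 3.15, 1.3, 0.6, 0.06, 0
R0 = Σ lx·mx = 5.11 → 5.11

5.11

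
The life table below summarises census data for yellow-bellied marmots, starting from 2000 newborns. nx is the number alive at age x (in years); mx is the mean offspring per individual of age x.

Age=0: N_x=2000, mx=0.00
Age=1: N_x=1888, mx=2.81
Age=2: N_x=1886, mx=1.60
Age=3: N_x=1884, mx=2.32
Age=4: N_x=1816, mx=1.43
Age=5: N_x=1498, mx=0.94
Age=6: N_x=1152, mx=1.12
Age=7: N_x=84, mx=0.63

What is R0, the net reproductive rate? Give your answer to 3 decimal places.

lx = nx/n0 = nx/2000: 1, 0.944, 0.943, 0.942, 0.908, 0.749, 0.576, 0.042
lx·mx by age: 0, 2.65264, 1.5088, 2.18544, 1.29844, 0.70406, 0.64512, 0.02646
R0 = Σ lx·mx = 9.02096 → 9.021

9.021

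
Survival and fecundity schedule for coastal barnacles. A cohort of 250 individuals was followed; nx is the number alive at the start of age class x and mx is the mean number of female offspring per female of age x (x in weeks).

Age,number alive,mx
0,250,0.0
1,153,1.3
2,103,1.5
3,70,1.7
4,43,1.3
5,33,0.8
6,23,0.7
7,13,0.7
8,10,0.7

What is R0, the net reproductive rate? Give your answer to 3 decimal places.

2.348

lx = nx/n0 = nx/250: 1, 0.612, 0.412, 0.28, 0.172, 0.132, 0.092, 0.052, 0.04
lx·mx by age: 0, 0.7956, 0.618, 0.476, 0.2236, 0.1056, 0.0644, 0.0364, 0.028
R0 = Σ lx·mx = 2.3476 → 2.348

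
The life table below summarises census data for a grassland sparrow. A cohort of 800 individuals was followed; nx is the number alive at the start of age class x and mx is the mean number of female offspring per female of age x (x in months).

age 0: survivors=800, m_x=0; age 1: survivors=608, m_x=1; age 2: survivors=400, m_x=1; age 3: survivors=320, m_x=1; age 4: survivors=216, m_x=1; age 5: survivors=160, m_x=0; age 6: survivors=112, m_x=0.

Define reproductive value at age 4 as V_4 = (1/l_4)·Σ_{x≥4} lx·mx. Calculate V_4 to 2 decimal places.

1.00

lx = nx/n0 = nx/800: 1, 0.76, 0.5, 0.4, 0.27, 0.2, 0.14
lx·mx for x ≥ 4: 0.27, 0, 0 → sum = 0.27
V_4 = 0.27 / l_4 = 0.27 / 0.27 = 1 → 1.00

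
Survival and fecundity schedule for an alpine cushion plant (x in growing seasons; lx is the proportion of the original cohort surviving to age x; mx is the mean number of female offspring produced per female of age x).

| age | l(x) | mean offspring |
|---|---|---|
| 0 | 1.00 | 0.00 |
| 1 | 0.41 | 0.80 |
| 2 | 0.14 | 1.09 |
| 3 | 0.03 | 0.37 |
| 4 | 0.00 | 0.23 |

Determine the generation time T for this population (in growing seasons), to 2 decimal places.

lx·mx: 0, 0.328, 0.1526, 0.0111, 0 → R0 = 0.4917
x·lx·mx: 0, 0.328, 0.3052, 0.0333, 0 → Σ = 0.6665
T = 0.6665 / 0.4917 = 1.355501… → 1.36

1.36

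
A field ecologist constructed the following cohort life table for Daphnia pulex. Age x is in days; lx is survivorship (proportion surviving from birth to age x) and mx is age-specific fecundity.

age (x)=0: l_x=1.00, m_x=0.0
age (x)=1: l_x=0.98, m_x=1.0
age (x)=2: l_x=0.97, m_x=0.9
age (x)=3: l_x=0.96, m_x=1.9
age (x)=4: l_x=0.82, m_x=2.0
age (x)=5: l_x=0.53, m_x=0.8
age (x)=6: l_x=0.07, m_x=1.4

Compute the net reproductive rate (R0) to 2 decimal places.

5.84

lx·mx by age: 0, 0.98, 0.873, 1.824, 1.64, 0.424, 0.098
R0 = Σ lx·mx = 5.839 → 5.84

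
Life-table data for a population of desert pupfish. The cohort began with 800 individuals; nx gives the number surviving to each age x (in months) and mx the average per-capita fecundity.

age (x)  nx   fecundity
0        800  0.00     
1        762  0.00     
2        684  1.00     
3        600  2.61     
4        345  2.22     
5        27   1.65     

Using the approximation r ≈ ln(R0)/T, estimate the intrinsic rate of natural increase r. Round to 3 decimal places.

lx = nx/n0 = nx/800: 1, 0.9525, 0.855, 0.75, 0.43125, 0.03375
R0 = Σ lx·mx = 0 + 0 + 0.855 + 1.9575 + 0.95738… + 0.05569… = 3.825563…
Σ x·lx·mx = 11.690438…; T = 11.690438…/3.825563… = 3.05587…
r ≈ ln(R0)/T = ln(3.825563…)/3.05587… = 0.43906… → 0.439

0.439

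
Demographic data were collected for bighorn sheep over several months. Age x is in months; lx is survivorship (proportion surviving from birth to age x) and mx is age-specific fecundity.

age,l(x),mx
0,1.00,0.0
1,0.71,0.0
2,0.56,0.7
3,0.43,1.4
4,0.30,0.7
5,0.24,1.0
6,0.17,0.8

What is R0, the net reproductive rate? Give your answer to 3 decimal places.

1.580

lx·mx by age: 0, 0, 0.392, 0.602, 0.21, 0.24, 0.136
R0 = Σ lx·mx = 1.58 → 1.580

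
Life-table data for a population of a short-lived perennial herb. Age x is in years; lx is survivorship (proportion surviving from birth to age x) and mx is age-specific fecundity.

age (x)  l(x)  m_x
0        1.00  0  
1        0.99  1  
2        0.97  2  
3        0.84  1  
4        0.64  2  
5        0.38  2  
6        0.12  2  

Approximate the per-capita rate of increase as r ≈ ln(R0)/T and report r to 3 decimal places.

R0 = Σ lx·mx = 0 + 0.99 + 1.94 + 0.84 + 1.28 + 0.76 + 0.24 = 6.05
Σ x·lx·mx = 17.75; T = 17.75/6.05 = 2.93388…
r ≈ ln(R0)/T = ln(6.05)/2.93388… = 0.61354… → 0.614

0.614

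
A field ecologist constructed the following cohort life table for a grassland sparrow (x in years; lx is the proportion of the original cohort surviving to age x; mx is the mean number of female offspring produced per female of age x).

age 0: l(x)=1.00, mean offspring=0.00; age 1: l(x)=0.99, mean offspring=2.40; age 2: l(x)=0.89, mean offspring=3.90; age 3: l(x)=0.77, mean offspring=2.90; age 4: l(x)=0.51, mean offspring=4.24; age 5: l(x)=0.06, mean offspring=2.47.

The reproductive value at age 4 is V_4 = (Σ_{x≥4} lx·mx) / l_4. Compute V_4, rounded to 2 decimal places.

lx·mx for x ≥ 4: 2.1624, 0.1482 → sum = 2.3106
V_4 = 2.3106 / l_4 = 2.3106 / 0.51 = 4.530588… → 4.53

4.53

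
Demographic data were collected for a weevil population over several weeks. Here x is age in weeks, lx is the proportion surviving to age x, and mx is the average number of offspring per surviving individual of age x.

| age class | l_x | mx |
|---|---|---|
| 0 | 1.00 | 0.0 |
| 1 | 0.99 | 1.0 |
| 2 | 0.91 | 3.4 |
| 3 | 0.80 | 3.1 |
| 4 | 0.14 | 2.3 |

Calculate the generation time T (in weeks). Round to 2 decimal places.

2.31

lx·mx: 0, 0.99, 3.094, 2.48, 0.322 → R0 = 6.886
x·lx·mx: 0, 0.99, 6.188, 7.44, 1.288 → Σ = 15.906
T = 15.906 / 6.886 = 2.309904… → 2.31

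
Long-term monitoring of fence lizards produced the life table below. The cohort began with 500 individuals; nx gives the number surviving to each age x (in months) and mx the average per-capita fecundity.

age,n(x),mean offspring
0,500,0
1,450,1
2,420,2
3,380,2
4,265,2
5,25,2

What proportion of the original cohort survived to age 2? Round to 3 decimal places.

l_2 = n_2/n_0 = 420/500 = 0.84 → 0.840

0.840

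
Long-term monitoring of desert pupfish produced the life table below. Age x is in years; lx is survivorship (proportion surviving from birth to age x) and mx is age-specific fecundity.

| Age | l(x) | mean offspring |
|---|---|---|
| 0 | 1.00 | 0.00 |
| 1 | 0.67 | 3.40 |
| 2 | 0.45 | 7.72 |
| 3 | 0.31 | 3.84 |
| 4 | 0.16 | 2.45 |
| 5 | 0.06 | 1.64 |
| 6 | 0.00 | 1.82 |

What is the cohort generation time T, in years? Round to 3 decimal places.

1.999

lx·mx: 0, 2.278, 3.474, 1.1904, 0.392, 0.0984, 0 → R0 = 7.4328
x·lx·mx: 0, 2.278, 6.948, 3.5712, 1.568, 0.492, 0 → Σ = 14.8572
T = 14.8572 / 7.4328 = 1.99887… → 1.999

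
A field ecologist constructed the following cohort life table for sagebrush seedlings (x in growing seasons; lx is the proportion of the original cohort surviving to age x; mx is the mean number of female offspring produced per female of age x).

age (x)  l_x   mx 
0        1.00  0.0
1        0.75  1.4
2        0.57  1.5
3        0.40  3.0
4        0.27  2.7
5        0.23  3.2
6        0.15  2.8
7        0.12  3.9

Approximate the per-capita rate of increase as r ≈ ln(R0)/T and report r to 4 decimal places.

R0 = Σ lx·mx = 0 + 1.05 + 0.855 + 1.2 + 0.729 + 0.736 + 0.42 + 0.468 = 5.458
Σ x·lx·mx = 18.752; T = 18.752/5.458 = 3.43569…
r ≈ ln(R0)/T = ln(5.458)/3.43569… = 0.493957… → 0.4940

0.4940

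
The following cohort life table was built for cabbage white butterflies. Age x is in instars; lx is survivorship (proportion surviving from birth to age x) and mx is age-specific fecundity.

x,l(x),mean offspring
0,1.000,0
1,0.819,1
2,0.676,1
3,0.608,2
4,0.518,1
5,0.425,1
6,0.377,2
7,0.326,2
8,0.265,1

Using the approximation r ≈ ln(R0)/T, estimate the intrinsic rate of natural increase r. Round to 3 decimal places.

0.420

R0 = Σ lx·mx = 0 + 0.819 + 0.676 + 1.216 + 0.518 + 0.425 + 0.754 + 0.652 + 0.265 = 5.325
Σ x·lx·mx = 21.224; T = 21.224/5.325 = 3.98573…
r ≈ ln(R0)/T = ln(5.325)/3.98573… = 0.4196… → 0.420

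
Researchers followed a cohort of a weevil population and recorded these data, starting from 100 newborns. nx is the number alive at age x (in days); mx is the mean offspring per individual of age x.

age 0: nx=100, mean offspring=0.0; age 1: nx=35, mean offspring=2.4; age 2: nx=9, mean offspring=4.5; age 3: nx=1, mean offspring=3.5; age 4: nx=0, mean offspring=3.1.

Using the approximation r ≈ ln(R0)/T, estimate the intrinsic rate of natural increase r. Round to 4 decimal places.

lx = nx/n0 = nx/100: 1, 0.35, 0.09, 0.01, 0
R0 = Σ lx·mx = 0 + 0.84 + 0.405 + 0.035 + 0 = 1.28
Σ x·lx·mx = 1.755; T = 1.755/1.28 = 1.37109…
r ≈ ln(R0)/T = ln(1.28)/1.37109… = 0.180046… → 0.1800

0.1800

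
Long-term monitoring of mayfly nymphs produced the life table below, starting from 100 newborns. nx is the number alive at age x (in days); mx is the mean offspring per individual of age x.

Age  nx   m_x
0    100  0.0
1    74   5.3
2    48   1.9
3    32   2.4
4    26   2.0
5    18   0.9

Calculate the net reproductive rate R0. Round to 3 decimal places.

6.284

lx = nx/n0 = nx/100: 1, 0.74, 0.48, 0.32, 0.26, 0.18
lx·mx by age: 0, 3.922, 0.912, 0.768, 0.52, 0.162
R0 = Σ lx·mx = 6.284 → 6.284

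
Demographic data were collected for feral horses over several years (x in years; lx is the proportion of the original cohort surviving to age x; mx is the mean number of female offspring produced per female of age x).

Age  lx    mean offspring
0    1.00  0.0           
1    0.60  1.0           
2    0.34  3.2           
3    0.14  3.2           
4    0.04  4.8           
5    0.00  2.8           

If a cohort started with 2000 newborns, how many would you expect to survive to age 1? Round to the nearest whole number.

Expected survivors = N0 · l_1 = 2000 × 0.60 = 1200 → 1200

1200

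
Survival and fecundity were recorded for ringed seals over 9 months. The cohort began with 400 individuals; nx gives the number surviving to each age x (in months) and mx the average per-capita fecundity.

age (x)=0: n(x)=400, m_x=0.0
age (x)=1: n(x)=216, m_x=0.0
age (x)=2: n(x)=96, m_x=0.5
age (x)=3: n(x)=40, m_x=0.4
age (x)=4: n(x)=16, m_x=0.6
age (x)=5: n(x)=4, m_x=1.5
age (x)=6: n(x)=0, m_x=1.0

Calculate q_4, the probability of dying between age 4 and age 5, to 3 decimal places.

0.750

lx = nx/n0 = nx/400: 1, 0.54, 0.24, 0.1, 0.04, 0.01, 0
q_4 = (l_4 − l_5) / l_4 = (0.04 − 0.01) / 0.04
     = 0.03 / 0.04 = 0.75 → 0.750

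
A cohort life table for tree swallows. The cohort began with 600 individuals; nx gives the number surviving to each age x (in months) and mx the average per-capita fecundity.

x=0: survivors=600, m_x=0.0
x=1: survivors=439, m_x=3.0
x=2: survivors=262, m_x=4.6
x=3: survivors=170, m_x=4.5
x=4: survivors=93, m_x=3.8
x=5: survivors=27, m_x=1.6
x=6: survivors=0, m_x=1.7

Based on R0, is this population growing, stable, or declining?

lx = nx/n0 = nx/600: 1, 0.73167…, 0.43667…, 0.28333…, 0.155, 0.045, 0
R0 = Σ lx·mx = 0 + 2.195… + 2.008667… + 1.275… + 0.589 + 0.072 + 0 = 6.139667…
R0 > 1, so the population is growing.

growing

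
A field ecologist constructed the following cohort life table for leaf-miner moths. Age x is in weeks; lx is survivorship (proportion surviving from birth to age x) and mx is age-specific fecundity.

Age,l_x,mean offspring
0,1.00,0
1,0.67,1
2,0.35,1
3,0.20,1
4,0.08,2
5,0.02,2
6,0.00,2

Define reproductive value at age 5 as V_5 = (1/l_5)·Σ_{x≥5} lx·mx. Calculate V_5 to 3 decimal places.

lx·mx for x ≥ 5: 0.04, 0 → sum = 0.04
V_5 = 0.04 / l_5 = 0.04 / 0.02 = 2 → 2.000

2.000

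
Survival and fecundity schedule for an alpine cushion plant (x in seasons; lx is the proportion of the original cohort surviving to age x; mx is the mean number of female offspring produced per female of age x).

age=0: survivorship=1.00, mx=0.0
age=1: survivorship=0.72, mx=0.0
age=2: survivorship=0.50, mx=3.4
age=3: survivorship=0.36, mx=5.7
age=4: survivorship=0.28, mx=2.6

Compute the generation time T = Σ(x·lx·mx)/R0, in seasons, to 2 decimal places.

2.78

lx·mx: 0, 0, 1.7, 2.052, 0.728 → R0 = 4.48
x·lx·mx: 0, 0, 3.4, 6.156, 2.912 → Σ = 12.468
T = 12.468 / 4.48 = 2.783036… → 2.78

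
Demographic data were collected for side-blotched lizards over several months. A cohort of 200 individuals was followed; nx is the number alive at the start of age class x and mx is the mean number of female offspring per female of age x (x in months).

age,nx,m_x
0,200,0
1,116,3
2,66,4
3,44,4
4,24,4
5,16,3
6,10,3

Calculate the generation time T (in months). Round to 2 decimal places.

lx = nx/n0 = nx/200: 1, 0.58, 0.33, 0.22, 0.12, 0.08, 0.05
lx·mx: 0, 1.74, 1.32, 0.88, 0.48, 0.24, 0.15 → R0 = 4.81
x·lx·mx: 0, 1.74, 2.64, 2.64, 1.92, 1.2, 0.9 → Σ = 11.04
T = 11.04 / 4.81 = 2.295218… → 2.30

2.30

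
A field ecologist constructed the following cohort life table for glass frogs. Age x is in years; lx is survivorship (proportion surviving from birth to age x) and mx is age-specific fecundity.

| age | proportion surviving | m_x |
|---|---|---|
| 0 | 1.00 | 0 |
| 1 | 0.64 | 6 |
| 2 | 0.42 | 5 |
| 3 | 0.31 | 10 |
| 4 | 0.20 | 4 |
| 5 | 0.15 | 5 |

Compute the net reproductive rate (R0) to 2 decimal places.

10.59

lx·mx by age: 0, 3.84, 2.1, 3.1, 0.8, 0.75
R0 = Σ lx·mx = 10.59 → 10.59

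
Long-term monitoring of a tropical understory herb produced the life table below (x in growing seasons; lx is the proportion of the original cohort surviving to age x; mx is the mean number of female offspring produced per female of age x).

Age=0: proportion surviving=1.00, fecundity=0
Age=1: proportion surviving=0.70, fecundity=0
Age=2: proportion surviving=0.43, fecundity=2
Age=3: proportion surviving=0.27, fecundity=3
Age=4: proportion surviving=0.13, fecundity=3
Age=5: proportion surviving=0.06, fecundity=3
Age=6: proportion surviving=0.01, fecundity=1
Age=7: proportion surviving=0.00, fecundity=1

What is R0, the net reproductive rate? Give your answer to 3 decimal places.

2.250

lx·mx by age: 0, 0, 0.86, 0.81, 0.39, 0.18, 0.01, 0
R0 = Σ lx·mx = 2.25 → 2.250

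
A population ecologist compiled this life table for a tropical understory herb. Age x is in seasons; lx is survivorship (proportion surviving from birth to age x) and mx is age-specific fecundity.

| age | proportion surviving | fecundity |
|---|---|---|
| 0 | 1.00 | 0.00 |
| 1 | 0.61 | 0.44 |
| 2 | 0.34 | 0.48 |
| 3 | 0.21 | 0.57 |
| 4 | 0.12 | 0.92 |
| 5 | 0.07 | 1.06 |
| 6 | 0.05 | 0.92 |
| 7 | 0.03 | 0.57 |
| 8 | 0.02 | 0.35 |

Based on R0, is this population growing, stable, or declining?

declining

R0 = Σ lx·mx = 0 + 0.2684 + 0.1632 + 0.1197 + 0.1104 + 0.0742 + 0.046 + 0.0171 + 0.007 = 0.806
R0 < 1, so the population is declining.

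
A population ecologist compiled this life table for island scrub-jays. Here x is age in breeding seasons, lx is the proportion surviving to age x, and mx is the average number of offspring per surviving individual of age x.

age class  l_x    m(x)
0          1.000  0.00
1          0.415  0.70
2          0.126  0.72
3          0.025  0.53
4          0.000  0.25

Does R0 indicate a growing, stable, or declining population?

declining

R0 = Σ lx·mx = 0 + 0.2905 + 0.09072 + 0.01325 + 0 = 0.39447
R0 < 1, so the population is declining.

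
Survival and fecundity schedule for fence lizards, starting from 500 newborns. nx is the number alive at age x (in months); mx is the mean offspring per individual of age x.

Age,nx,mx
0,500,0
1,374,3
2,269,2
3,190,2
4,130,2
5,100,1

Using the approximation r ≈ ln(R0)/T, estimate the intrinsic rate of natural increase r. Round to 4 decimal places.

lx = nx/n0 = nx/500: 1, 0.748, 0.538, 0.38, 0.26, 0.2
R0 = Σ lx·mx = 0 + 2.244 + 1.076 + 0.76 + 0.52 + 0.2 = 4.8
Σ x·lx·mx = 9.756; T = 9.756/4.8 = 2.0325
r ≈ ln(R0)/T = ln(4.8)/2.0325 = 0.771767… → 0.7718

0.7718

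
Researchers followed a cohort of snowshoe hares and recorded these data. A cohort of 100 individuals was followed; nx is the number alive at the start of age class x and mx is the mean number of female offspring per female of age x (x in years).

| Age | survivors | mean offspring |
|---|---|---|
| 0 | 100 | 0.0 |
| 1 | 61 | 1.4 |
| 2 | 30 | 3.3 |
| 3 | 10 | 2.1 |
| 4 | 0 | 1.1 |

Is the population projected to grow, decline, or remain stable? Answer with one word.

lx = nx/n0 = nx/100: 1, 0.61, 0.3, 0.1, 0
R0 = Σ lx·mx = 0 + 0.854 + 0.99 + 0.21 + 0 = 2.054
R0 > 1, so the population is growing.

growing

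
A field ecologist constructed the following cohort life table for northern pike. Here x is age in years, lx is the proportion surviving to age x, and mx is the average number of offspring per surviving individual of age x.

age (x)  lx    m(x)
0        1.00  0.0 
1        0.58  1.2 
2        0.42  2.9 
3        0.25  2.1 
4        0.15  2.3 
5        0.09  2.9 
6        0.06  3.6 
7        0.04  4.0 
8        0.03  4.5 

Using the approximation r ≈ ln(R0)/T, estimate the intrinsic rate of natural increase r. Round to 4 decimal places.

R0 = Σ lx·mx = 0 + 0.696 + 1.218 + 0.525 + 0.345 + 0.261 + 0.216 + 0.16 + 0.135 = 3.556
Σ x·lx·mx = 10.888; T = 10.888/3.556 = 3.06187…
r ≈ ln(R0)/T = ln(3.556)/3.06187… = 0.414334… → 0.4143

0.4143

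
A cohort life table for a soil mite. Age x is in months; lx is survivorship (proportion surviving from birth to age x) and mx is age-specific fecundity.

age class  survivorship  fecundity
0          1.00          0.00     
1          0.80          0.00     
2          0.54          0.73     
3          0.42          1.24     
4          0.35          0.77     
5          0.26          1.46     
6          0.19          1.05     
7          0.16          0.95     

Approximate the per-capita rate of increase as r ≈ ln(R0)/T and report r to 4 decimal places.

R0 = Σ lx·mx = 0 + 0 + 0.3942 + 0.5208 + 0.2695 + 0.3796 + 0.1995 + 0.152 = 1.9156
Σ x·lx·mx = 7.5878; T = 7.5878/1.9156 = 3.96106…
r ≈ ln(R0)/T = ln(1.9156)/3.96106… = 0.164105… → 0.1641

0.1641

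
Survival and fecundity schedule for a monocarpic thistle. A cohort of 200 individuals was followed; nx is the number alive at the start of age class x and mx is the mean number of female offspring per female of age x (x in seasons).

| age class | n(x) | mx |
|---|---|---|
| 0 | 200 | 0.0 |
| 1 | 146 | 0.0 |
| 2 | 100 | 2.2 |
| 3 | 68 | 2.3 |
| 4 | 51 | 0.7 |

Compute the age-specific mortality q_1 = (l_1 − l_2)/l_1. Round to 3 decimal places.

0.315

lx = nx/n0 = nx/200: 1, 0.73, 0.5, 0.34, 0.255
q_1 = (l_1 − l_2) / l_1 = (0.73 − 0.5) / 0.73
     = 0.23 / 0.73 = 0.315068… → 0.315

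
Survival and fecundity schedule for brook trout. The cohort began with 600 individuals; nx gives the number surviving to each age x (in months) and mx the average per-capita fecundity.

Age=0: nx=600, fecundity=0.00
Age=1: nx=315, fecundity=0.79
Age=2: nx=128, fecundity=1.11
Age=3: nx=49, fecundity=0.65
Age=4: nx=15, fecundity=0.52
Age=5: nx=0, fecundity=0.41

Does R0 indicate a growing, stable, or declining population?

lx = nx/n0 = nx/600: 1, 0.525, 0.21333…, 0.08167…, 0.025, 0
R0 = Σ lx·mx = 0 + 0.41475 + 0.2368… + 0.053083… + 0.013 + 0 = 0.717633…
R0 < 1, so the population is declining.

declining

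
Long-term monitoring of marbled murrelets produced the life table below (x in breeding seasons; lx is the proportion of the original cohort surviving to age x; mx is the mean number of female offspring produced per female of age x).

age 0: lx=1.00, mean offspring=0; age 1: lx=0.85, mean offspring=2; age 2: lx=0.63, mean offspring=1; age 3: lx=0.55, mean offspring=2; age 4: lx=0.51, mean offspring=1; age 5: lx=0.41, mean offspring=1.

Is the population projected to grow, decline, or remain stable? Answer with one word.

growing

R0 = Σ lx·mx = 0 + 1.7 + 0.63 + 1.1 + 0.51 + 0.41 = 4.35
R0 > 1, so the population is growing.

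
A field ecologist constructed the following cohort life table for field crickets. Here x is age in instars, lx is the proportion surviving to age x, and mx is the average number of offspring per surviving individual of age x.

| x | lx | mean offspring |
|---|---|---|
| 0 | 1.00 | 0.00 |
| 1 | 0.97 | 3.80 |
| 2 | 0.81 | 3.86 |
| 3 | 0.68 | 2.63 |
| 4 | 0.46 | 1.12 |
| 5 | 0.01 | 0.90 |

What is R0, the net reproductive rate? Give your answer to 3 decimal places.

lx·mx by age: 0, 3.686, 3.1266, 1.7884, 0.5152, 0.009
R0 = Σ lx·mx = 9.1252 → 9.125

9.125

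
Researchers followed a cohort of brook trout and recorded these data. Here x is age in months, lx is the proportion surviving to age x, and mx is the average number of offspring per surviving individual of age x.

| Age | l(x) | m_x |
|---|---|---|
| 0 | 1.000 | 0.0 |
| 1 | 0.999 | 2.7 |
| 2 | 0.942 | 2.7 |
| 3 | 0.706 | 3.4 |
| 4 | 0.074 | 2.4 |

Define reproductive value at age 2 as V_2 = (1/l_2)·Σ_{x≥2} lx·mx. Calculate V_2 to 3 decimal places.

5.437

lx·mx for x ≥ 2: 2.5434, 2.4004, 0.1776 → sum = 5.1214
V_2 = 5.1214 / l_2 = 5.1214 / 0.942 = 5.43673… → 5.437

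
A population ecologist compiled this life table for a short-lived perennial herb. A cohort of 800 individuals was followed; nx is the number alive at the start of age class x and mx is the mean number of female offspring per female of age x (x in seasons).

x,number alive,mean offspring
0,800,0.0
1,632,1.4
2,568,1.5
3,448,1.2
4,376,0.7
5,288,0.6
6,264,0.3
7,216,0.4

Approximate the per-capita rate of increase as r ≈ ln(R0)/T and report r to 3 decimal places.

lx = nx/n0 = nx/800: 1, 0.79, 0.71, 0.56, 0.47, 0.36, 0.33, 0.27
R0 = Σ lx·mx = 0 + 1.106 + 1.065 + 0.672 + 0.329 + 0.216 + 0.099 + 0.108 = 3.595
Σ x·lx·mx = 8.998; T = 8.998/3.595 = 2.50292…
r ≈ ln(R0)/T = ln(3.595)/2.50292… = 0.51122… → 0.511

0.511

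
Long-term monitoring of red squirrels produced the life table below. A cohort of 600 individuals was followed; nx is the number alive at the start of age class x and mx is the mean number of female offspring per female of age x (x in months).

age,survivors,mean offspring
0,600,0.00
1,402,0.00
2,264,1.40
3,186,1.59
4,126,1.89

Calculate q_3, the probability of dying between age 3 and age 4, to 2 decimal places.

lx = nx/n0 = nx/600: 1, 0.67, 0.44, 0.31, 0.21
q_3 = (l_3 − l_4) / l_3 = (0.31 − 0.21) / 0.31
     = 0.1 / 0.31 = 0.322581… → 0.32

0.32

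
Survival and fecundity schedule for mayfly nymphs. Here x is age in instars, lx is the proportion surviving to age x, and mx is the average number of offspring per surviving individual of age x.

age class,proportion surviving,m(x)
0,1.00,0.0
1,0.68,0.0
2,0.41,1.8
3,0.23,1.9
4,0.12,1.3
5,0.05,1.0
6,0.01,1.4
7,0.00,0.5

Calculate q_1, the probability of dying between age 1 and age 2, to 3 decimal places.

q_1 = (l_1 − l_2) / l_1 = (0.68 − 0.41) / 0.68
     = 0.27 / 0.68 = 0.397059… → 0.397

0.397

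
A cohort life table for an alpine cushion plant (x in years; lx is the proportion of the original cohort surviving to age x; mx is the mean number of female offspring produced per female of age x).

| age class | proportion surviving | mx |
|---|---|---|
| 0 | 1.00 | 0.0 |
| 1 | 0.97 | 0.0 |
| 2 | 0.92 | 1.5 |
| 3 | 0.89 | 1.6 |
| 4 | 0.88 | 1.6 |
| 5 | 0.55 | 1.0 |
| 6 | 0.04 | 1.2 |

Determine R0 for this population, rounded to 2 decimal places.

lx·mx by age: 0, 0, 1.38, 1.424, 1.408, 0.55, 0.048
R0 = Σ lx·mx = 4.81 → 4.81

4.81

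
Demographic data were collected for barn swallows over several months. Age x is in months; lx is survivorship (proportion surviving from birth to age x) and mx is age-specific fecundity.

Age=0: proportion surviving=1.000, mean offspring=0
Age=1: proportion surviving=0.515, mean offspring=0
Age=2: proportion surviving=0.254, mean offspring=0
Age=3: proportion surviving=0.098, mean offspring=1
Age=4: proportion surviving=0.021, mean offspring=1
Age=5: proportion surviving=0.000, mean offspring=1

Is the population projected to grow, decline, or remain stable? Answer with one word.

declining

R0 = Σ lx·mx = 0 + 0 + 0 + 0.098 + 0.021 + 0 = 0.119
R0 < 1, so the population is declining.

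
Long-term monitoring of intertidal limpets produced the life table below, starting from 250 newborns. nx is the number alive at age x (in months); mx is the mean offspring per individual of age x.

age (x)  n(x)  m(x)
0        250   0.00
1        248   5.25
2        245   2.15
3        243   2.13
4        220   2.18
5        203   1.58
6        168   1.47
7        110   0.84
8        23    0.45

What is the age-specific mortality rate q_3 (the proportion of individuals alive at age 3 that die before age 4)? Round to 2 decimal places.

0.09

lx = nx/n0 = nx/250: 1, 0.992, 0.98, 0.972, 0.88, 0.812, 0.672, 0.44, 0.092
q_3 = (l_3 − l_4) / l_3 = (0.972 − 0.88) / 0.972
     = 0.092 / 0.972 = 0.09465… → 0.09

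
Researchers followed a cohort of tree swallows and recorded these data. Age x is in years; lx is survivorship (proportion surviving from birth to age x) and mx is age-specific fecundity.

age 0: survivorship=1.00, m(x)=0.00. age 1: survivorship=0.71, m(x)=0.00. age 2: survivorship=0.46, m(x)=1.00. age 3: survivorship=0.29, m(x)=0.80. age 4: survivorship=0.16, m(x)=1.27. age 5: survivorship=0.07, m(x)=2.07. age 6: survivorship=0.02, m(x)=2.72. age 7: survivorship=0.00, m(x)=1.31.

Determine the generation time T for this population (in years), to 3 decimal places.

3.179

lx·mx: 0, 0, 0.46, 0.232, 0.2032, 0.1449, 0.0544, 0 → R0 = 1.0945
x·lx·mx: 0, 0, 0.92, 0.696, 0.8128, 0.7245, 0.3264, 0 → Σ = 3.4797
T = 3.4797 / 1.0945 = 3.17926… → 3.179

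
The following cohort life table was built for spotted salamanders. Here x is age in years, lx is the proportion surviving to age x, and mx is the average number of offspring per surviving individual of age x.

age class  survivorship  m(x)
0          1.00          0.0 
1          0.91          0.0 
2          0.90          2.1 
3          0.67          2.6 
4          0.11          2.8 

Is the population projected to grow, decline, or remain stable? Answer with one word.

growing

R0 = Σ lx·mx = 0 + 0 + 1.89 + 1.742 + 0.308 = 3.94
R0 > 1, so the population is growing.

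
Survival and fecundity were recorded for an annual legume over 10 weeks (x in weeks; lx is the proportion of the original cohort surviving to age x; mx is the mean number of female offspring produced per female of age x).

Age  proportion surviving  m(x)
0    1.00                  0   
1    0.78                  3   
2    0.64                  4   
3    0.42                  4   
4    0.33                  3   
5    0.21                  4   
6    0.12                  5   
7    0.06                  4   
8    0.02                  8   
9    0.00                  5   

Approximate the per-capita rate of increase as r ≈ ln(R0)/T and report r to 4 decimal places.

R0 = Σ lx·mx = 0 + 2.34 + 2.56 + 1.68 + 0.99 + 0.84 + 0.6 + 0.24 + 0.16 + 0 = 9.41
Σ x·lx·mx = 27.22; T = 27.22/9.41 = 2.89267…
r ≈ ln(R0)/T = ln(9.41)/2.89267… = 0.774985… → 0.7750

0.7750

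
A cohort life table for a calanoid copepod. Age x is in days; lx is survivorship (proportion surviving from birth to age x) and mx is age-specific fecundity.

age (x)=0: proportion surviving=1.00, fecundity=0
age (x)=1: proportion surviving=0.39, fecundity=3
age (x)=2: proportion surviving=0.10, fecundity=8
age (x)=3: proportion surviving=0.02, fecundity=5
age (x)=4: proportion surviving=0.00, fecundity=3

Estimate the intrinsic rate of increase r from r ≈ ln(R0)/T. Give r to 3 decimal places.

R0 = Σ lx·mx = 0 + 1.17 + 0.8 + 0.1 + 0 = 2.07
Σ x·lx·mx = 3.07; T = 3.07/2.07 = 1.48309…
r ≈ ln(R0)/T = ln(2.07)/1.48309… = 0.49056… → 0.491

0.491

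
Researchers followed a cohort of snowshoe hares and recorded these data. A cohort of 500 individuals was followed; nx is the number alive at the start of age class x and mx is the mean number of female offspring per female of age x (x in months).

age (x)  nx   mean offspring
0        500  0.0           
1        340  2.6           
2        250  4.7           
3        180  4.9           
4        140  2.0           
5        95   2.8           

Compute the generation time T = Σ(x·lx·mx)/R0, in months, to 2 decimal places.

lx = nx/n0 = nx/500: 1, 0.68, 0.5, 0.36, 0.28, 0.19
lx·mx: 0, 1.768, 2.35, 1.764, 0.56, 0.532 → R0 = 6.974
x·lx·mx: 0, 1.768, 4.7, 5.292, 2.24, 2.66 → Σ = 16.66
T = 16.66 / 6.974 = 2.388873… → 2.39

2.39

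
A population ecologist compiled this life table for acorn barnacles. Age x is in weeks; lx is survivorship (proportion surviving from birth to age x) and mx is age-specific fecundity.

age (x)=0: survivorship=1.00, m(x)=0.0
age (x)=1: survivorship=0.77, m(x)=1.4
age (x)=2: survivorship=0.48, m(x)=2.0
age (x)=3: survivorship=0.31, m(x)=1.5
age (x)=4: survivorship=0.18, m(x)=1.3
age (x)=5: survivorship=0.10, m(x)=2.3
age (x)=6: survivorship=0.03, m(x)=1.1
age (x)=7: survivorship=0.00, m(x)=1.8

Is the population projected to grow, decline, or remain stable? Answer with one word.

R0 = Σ lx·mx = 0 + 1.078 + 0.96 + 0.465 + 0.234 + 0.23 + 0.033 + 0 = 3
R0 > 1, so the population is growing.

growing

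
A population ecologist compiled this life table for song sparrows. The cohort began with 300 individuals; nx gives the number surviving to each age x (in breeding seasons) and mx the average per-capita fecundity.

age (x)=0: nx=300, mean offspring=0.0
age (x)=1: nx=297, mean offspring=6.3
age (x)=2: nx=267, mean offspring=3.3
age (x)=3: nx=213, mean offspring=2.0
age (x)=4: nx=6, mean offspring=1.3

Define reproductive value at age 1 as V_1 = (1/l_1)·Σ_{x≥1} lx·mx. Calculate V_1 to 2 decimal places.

lx = nx/n0 = nx/300: 1, 0.99, 0.89, 0.71, 0.02
lx·mx for x ≥ 1: 6.237, 2.937, 1.42, 0.026 → sum = 10.62
V_1 = 10.62 / l_1 = 10.62 / 0.99 = 10.727273… → 10.73

10.73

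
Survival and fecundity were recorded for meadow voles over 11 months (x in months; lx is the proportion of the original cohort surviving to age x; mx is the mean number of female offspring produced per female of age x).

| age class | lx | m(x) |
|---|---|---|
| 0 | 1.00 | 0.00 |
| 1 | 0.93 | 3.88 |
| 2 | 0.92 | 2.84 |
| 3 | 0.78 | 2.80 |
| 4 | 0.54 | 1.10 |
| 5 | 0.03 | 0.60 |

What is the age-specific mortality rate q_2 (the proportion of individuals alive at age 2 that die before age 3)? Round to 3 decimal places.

0.152

q_2 = (l_2 − l_3) / l_2 = (0.92 − 0.78) / 0.92
     = 0.14 / 0.92 = 0.152174… → 0.152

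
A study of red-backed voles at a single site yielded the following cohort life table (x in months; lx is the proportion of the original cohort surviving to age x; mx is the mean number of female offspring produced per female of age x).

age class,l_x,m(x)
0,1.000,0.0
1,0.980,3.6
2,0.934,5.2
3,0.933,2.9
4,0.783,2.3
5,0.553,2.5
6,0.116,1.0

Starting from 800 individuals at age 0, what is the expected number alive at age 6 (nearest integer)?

Expected survivors = N0 · l_6 = 800 × 0.116 = 92.8 → 93

93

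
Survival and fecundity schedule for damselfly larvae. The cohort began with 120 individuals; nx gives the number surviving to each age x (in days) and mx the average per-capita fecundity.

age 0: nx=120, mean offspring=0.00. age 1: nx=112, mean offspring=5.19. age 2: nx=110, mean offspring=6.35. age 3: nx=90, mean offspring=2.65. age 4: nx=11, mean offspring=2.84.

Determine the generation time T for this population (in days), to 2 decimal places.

lx = nx/n0 = nx/120: 1, 0.93333…, 0.91667…, 0.75, 0.09167…
lx·mx: 0, 4.844…, 5.820833…, 1.9875, 0.260333… → R0 = 12.912667…
x·lx·mx: 0, 4.844…, 11.641667…, 5.9625, 1.041333… → Σ = 23.4895…
T = 23.4895… / 12.912667… = 1.819105… → 1.82

1.82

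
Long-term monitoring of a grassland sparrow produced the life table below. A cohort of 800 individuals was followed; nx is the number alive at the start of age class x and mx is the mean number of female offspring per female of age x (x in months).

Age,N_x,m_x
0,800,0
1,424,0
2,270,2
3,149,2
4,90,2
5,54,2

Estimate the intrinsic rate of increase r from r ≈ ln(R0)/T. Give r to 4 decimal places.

lx = nx/n0 = nx/800: 1, 0.53, 0.3375, 0.18625, 0.1125, 0.0675
R0 = Σ lx·mx = 0 + 0 + 0.675 + 0.3725 + 0.225 + 0.135 = 1.4075
Σ x·lx·mx = 4.0425; T = 4.0425/1.4075 = 2.87211…
r ≈ ln(R0)/T = ln(1.4075)/2.87211… = 0.119012… → 0.1190

0.1190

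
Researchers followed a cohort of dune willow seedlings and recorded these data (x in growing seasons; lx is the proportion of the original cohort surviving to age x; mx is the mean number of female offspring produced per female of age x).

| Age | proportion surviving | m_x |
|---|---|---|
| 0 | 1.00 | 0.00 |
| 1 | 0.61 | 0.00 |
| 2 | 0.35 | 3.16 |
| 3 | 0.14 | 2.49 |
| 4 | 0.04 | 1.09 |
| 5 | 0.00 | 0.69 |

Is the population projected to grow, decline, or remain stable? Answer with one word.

R0 = Σ lx·mx = 0 + 0 + 1.106 + 0.3486 + 0.0436 + 0 = 1.4982
R0 > 1, so the population is growing.

growing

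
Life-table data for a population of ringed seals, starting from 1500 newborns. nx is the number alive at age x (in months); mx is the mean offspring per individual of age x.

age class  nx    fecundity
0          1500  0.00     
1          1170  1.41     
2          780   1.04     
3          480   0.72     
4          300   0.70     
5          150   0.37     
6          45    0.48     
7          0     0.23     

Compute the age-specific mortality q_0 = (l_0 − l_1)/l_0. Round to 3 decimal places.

0.220

lx = nx/n0 = nx/1500: 1, 0.78, 0.52, 0.32, 0.2, 0.1, 0.03, 0
q_0 = (l_0 − l_1) / l_0 = (1 − 0.78) / 1
     = 0.22 / 1 = 0.22 → 0.220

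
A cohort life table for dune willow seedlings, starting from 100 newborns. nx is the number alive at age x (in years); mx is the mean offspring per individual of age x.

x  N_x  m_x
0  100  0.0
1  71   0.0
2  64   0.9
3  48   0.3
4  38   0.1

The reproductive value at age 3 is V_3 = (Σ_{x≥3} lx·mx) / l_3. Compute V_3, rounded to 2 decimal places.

0.38

lx = nx/n0 = nx/100: 1, 0.71, 0.64, 0.48, 0.38
lx·mx for x ≥ 3: 0.144, 0.038 → sum = 0.182
V_3 = 0.182 / l_3 = 0.182 / 0.48 = 0.379167… → 0.38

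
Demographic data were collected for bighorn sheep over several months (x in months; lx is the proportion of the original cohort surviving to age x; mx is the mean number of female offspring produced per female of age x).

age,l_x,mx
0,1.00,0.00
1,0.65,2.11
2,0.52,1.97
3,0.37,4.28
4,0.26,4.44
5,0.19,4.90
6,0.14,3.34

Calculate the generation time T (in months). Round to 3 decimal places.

3.100

lx·mx: 0, 1.3715, 1.0244, 1.5836, 1.1544, 0.931, 0.4676 → R0 = 6.5325
x·lx·mx: 0, 1.3715, 2.0488, 4.7508, 4.6176, 4.655, 2.8056 → Σ = 20.2493
T = 20.2493 / 6.5325 = 3.099778… → 3.100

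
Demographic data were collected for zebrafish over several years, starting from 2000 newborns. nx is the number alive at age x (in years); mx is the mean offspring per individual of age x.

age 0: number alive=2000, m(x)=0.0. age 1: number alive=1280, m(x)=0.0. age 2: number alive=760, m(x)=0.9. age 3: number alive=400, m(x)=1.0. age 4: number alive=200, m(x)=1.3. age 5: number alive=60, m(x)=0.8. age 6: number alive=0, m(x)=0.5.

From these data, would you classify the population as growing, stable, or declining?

declining

lx = nx/n0 = nx/2000: 1, 0.64, 0.38, 0.2, 0.1, 0.03, 0
R0 = Σ lx·mx = 0 + 0 + 0.342 + 0.2 + 0.13 + 0.024 + 0 = 0.696
R0 < 1, so the population is declining.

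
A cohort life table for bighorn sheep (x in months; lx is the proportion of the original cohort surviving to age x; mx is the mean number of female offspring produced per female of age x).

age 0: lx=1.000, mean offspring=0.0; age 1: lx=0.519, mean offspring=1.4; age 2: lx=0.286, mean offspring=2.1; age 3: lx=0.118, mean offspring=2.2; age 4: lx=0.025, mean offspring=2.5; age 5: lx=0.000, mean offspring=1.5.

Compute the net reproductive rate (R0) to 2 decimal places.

lx·mx by age: 0, 0.7266, 0.6006, 0.2596, 0.0625, 0
R0 = Σ lx·mx = 1.6493 → 1.65

1.65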